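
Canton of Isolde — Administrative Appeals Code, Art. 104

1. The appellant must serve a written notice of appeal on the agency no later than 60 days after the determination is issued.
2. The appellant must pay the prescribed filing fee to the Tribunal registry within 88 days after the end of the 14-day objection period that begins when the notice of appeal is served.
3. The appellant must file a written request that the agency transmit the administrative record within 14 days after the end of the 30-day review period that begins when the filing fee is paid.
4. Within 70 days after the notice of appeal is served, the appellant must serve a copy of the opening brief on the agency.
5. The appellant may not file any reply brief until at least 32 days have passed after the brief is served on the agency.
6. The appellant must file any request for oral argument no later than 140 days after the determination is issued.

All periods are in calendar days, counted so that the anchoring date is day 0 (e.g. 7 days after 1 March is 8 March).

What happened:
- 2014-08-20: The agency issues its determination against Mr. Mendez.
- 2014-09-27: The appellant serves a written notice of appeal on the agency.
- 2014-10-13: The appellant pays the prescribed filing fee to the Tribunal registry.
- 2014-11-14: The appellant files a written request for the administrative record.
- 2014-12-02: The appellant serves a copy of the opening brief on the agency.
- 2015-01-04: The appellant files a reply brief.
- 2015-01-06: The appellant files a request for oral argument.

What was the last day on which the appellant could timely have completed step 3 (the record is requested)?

2014-11-26

The filing fee is paid on 2014-10-13; the 30-day review period therefore ends 2014-11-12, and step 3 runs from that date. 14 days after 2014-11-12 is 2014-11-26.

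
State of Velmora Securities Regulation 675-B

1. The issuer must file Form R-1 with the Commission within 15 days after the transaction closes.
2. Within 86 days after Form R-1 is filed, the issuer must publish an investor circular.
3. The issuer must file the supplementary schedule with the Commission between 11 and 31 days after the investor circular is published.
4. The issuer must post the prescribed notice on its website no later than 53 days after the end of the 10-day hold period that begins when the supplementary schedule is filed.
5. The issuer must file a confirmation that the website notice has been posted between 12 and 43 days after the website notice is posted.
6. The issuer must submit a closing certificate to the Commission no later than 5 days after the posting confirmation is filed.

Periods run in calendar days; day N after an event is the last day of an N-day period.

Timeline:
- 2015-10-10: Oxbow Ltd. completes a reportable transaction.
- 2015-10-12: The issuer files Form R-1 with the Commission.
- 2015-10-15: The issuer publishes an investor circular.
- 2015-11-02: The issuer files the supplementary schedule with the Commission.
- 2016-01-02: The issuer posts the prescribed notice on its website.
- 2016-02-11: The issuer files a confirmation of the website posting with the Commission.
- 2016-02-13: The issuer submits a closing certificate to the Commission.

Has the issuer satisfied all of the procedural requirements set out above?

Yes

Step 1: 15 days after 2015-10-10 (when the transaction closes) is 2015-10-25; 2015-10-12 is within that limit.
Step 2: 86 days after 2015-10-12 (when Form R-1 is filed) is 2016-01-06; completed 2015-10-15, before the deadline.
Step 3: the window is 11–31 days after 2015-10-15 (when the investor circular is published), so 2015-10-26 through 2015-11-15; done 2015-11-02 — within the window.
Step 4: 53 days after 2015-11-12 (end of the 10-day hold period, which began when the supplementary schedule is filed on 2015-11-02) is 2016-01-04; 2016-01-02 is within that limit.
Step 5: the window is 12–43 days after 2016-01-02 (when the website notice is posted), so 2016-01-14 through 2016-02-14; done 2016-02-11 — within the window.
Step 6: 5 days after 2016-02-11 (when the posting confirmation is filed) is 2016-02-16; done 2016-02-13 — timely.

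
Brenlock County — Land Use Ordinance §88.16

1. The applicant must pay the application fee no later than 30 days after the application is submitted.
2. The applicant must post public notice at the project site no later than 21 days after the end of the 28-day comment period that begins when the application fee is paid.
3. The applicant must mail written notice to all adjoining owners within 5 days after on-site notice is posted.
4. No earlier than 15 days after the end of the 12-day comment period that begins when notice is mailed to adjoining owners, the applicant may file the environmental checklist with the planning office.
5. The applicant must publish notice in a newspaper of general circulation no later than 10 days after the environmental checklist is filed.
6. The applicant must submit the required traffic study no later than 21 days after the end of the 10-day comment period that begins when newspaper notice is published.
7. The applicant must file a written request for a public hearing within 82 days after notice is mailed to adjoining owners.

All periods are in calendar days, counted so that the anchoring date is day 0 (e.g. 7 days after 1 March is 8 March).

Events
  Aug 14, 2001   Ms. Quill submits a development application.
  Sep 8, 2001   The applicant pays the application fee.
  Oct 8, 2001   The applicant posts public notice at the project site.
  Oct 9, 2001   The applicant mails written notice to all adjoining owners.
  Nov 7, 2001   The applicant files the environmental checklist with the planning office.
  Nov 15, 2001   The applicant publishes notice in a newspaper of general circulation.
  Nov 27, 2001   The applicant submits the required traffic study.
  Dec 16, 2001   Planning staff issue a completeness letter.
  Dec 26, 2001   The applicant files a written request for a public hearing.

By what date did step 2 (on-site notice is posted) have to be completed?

Oct 27, 2001

The application fee is paid on Sep 8, 2001; the 28-day comment period therefore ends Oct 6, 2001, and step 2 runs from that date. 21 days after Oct 6, 2001 is Oct 27, 2001.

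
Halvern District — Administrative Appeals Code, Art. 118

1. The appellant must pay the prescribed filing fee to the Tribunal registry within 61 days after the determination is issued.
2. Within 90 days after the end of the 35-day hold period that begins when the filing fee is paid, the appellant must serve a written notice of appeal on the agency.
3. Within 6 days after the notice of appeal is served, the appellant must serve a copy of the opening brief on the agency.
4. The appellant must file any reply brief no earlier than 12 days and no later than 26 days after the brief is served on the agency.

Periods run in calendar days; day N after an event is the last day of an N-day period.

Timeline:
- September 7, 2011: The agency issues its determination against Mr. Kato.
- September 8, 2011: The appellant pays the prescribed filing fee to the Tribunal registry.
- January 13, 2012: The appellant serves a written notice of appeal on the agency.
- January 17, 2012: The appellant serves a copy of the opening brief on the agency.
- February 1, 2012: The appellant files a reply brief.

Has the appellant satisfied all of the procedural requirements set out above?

Step 1 — counting 61 days from September 7, 2011 (when the determination is issued) gives a deadline of November 7, 2011; September 8, 2011 is within that limit.
Step 2 — counting 90 days from October 13, 2011 (end of the 35-day hold period, which began when the filing fee is paid on September 8, 2011) gives a deadline of January 11, 2012; done January 13, 2012 — 2 days late.

No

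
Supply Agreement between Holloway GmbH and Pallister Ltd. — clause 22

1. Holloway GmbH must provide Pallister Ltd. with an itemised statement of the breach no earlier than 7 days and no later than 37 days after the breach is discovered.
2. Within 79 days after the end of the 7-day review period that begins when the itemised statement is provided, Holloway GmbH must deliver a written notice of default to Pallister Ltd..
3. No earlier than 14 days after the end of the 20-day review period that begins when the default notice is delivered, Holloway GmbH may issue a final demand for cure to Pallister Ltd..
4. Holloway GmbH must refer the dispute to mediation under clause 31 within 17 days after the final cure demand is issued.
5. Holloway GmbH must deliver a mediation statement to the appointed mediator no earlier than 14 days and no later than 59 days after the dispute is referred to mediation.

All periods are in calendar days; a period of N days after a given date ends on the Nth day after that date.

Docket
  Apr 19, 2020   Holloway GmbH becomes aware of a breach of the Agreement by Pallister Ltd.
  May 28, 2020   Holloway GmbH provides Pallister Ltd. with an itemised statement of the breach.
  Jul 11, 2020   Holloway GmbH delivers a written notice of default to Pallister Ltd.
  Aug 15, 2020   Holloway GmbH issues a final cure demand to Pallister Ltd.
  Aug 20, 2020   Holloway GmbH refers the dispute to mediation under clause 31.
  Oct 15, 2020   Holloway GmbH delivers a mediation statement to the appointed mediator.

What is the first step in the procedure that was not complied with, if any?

Step 1

Step 1 — 7 and 37 days from Apr 19, 2020 (when the breach is discovered) are Apr 26, 2020 and May 26, 2020 respectively; May 28, 2020 is 2 days past the end of the window.
The analysis stops there.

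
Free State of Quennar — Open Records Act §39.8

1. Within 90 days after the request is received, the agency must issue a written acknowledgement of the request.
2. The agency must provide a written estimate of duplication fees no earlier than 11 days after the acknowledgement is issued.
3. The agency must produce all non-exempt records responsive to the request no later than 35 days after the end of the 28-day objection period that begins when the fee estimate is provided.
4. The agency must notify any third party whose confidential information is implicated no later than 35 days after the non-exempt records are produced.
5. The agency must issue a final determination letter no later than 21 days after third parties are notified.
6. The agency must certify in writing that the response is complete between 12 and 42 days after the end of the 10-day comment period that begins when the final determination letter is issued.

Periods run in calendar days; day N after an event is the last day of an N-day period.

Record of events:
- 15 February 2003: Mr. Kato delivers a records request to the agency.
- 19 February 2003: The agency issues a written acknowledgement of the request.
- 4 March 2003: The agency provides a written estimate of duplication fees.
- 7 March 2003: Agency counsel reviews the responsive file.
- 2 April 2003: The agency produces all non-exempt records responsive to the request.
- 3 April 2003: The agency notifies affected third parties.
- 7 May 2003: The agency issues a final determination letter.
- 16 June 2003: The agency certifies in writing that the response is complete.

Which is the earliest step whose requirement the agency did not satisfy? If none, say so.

(1) due by 15 February 2003 + 90 days = 16 May 2003; 19 February 2003 is within that limit.
(2) permitted from 19 February 2003 + 11 days = 2 March 2003 onward; done 4 March 2003, after the minimum wait.
(3) due by 1 April 2003 + 35 days = 6 May 2003; completed 2 April 2003, before the deadline.
(4) due by 2 April 2003 + 35 days = 7 May 2003; done 3 April 2003 — timely.
(5) due by 3 April 2003 + 21 days = 24 April 2003; done 7 May 2003 — 13 days late.
The procedure was therefore not followed at step 5.

Step 5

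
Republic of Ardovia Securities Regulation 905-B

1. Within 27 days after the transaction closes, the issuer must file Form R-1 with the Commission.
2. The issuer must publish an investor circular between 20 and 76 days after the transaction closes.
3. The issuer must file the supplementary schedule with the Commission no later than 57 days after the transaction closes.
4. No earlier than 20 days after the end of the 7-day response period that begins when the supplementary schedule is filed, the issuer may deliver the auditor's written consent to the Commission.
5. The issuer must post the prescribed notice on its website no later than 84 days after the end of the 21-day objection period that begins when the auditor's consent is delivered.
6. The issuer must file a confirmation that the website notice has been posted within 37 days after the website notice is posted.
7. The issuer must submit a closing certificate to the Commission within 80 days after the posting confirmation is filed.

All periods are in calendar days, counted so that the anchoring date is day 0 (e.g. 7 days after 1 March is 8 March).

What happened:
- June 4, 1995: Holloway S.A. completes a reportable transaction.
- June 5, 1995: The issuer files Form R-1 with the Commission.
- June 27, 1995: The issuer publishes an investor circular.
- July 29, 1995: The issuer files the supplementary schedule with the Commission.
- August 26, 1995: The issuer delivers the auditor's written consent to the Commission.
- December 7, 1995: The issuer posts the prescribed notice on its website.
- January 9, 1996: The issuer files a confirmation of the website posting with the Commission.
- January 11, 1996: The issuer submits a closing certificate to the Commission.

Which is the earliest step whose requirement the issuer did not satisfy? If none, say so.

(1) due by June 4, 1995 + 27 days = July 1, 1995; June 5, 1995 is within that limit.
(2) the permitted window runs from June 4, 1995 + 20 = June 24, 1995 to June 4, 1995 + 76 = August 19, 1995; done June 27, 1995, which is between those dates.
(3) due by June 4, 1995 + 57 days = July 31, 1995; completed July 29, 1995, before the deadline.
(4) permitted from August 5, 1995 + 20 days = August 25, 1995 onward; done August 26, 1995 — permitted.
(5) due by September 16, 1995 + 84 days = December 9, 1995; done December 7, 1995 — timely.
(6) due by December 7, 1995 + 37 days = January 13, 1996; January 9, 1996 is within that limit.
(7) due by January 9, 1996 + 80 days = March 29, 1996; January 11, 1996 is within that limit.

None — every step was satisfied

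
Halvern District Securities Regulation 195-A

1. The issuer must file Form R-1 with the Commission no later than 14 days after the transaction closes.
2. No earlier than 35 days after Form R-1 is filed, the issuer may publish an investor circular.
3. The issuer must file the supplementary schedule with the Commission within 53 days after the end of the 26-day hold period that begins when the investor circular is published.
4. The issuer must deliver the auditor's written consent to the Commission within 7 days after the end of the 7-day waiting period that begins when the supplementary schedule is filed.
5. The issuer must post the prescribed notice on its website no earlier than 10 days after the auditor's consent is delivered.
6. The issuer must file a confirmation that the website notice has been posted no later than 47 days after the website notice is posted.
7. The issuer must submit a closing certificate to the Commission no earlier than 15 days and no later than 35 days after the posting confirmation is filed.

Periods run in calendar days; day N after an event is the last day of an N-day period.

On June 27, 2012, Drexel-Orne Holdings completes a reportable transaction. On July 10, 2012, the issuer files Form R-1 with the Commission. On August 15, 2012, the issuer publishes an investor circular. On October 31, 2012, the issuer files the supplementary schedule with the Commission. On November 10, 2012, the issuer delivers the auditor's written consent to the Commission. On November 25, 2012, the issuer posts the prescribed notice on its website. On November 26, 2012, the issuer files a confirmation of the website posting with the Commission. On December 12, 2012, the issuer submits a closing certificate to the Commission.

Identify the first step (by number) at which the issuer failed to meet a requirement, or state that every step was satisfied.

None — every step was satisfied

Step 1: 14 days after June 27, 2012 (when the transaction closes) is July 11, 2012; done July 10, 2012 — timely.
Step 2: the earliest permitted date is 35 days after July 10, 2012 (when Form R-1 is filed), i.e. August 14, 2012; August 15, 2012 is on or after that date.
Step 3: 53 days after September 10, 2012 (end of the 26-day hold period, which began when the investor circular is published on August 15, 2012) is November 2, 2012; done October 31, 2012 — timely.
Step 4: 7 days after November 7, 2012 (end of the 7-day waiting period, which began when the supplementary schedule is filed on October 31, 2012) is November 14, 2012; done November 10, 2012 — timely.
Step 5: the earliest permitted date is 10 days after November 10, 2012 (when the auditor's consent is delivered), i.e. November 20, 2012; November 25, 2012 is on or after that date.
Step 6: 47 days after November 25, 2012 (when the website notice is posted) is January 11, 2013; completed November 26, 2012, before the deadline.
Step 7: the window is 15–35 days after November 26, 2012 (when the posting confirmation is filed), so December 11, 2012 through December 31, 2012; December 12, 2012 falls inside that range.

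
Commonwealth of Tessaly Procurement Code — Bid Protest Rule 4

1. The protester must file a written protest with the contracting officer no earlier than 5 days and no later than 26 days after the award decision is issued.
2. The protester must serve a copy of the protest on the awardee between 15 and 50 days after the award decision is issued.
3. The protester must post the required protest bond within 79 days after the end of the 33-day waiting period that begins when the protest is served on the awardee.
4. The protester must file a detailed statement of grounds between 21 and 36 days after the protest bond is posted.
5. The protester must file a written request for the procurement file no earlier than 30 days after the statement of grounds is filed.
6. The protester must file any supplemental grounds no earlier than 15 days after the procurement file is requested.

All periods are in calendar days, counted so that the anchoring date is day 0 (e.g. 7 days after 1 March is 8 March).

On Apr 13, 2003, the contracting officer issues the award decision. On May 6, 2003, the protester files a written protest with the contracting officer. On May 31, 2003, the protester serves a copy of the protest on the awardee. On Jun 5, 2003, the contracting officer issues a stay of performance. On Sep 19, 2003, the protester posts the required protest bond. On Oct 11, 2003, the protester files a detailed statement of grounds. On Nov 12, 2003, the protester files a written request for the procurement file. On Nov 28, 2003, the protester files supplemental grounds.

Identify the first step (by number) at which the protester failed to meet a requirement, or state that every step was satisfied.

Step 1: the window is 5–26 days after Apr 13, 2003 (when the award decision is issued), so Apr 18, 2003 through May 9, 2003; done May 6, 2003 — within the window.
Step 2: the window is 15–50 days after Apr 13, 2003 (when the award decision is issued), so Apr 28, 2003 through Jun 2, 2003; May 31, 2003 falls inside that range.
Step 3: 79 days after Jul 3, 2003 (end of the 33-day waiting period, which began when the protest is served on the awardee on May 31, 2003) is Sep 20, 2003; Sep 19, 2003 is within that limit.
Step 4: the window is 21–36 days after Sep 19, 2003 (when the protest bond is posted), so Oct 10, 2003 through Oct 25, 2003; done Oct 11, 2003 — within the window.
Step 5: the earliest permitted date is 30 days after Oct 11, 2003 (when the statement of grounds is filed), i.e. Nov 10, 2003; done Nov 12, 2003 — permitted.
Step 6: the earliest permitted date is 15 days after Nov 12, 2003 (when the procurement file is requested), i.e. Nov 27, 2003; Nov 28, 2003 is on or after that date.

None — every step was satisfied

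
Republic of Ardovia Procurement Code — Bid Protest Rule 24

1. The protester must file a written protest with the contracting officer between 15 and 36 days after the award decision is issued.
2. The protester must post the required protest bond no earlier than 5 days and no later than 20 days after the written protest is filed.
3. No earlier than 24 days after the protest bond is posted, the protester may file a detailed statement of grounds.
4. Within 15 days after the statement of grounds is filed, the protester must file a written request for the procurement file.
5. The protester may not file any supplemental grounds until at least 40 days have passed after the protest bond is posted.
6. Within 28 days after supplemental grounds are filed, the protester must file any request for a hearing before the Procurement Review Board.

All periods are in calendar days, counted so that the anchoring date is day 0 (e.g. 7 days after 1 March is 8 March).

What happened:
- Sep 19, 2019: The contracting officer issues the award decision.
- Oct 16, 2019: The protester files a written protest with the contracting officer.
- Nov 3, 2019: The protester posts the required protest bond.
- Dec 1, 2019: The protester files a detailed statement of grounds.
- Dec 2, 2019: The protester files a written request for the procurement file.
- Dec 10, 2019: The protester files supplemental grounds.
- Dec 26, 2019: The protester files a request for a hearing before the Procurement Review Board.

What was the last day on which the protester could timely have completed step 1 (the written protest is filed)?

Step 1 runs from Sep 19, 2019, when the award decision is issued. The window is 15–36 days after Sep 19, 2019; it closes on Oct 25, 2019.

Oct 25, 2019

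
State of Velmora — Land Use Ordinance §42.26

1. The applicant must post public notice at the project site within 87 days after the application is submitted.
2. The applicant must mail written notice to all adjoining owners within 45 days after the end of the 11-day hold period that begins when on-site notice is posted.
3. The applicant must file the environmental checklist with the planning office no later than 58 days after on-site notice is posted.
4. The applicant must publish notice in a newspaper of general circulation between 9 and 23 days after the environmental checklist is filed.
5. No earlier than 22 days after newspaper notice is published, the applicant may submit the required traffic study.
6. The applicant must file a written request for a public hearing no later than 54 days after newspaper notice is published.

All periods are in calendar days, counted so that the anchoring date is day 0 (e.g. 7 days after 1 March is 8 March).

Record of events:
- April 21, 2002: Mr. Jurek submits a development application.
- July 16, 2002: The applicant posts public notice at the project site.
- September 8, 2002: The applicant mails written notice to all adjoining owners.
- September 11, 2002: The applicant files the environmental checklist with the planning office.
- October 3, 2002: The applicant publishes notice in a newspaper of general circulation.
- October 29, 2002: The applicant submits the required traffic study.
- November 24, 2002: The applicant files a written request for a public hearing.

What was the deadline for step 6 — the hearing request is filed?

Step 6 runs from October 3, 2002, when newspaper notice is published. 54 days after October 3, 2002 is November 26, 2002.

November 26, 2002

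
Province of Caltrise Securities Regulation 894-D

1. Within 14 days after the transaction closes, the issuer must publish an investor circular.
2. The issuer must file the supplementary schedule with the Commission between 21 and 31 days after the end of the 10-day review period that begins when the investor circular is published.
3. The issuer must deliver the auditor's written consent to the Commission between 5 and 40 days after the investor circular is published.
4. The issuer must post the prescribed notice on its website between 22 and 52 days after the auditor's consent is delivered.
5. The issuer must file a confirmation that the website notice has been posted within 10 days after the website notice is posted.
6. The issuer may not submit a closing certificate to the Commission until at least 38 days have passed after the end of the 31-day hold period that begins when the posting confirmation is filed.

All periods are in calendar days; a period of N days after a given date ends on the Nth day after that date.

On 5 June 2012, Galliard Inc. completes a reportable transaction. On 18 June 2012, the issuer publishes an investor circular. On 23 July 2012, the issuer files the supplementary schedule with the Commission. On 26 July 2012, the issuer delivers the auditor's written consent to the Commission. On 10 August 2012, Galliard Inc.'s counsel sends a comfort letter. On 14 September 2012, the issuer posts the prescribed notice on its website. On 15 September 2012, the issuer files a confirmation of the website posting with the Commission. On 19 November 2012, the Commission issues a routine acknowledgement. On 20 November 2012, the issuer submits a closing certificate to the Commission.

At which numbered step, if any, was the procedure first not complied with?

Step 6

Step 1: 14 days after 5 June 2012 (when the transaction closes) is 19 June 2012; 18 June 2012 is within that limit.
Step 2: the window is 21–31 days after 28 June 2012 (end of the 10-day review period, which began when the investor circular is published on 18 June 2012), so 19 July 2012 through 29 July 2012; done 23 July 2012 — within the window.
Step 3: the window is 5–40 days after 18 June 2012 (when the investor circular is published), so 23 June 2012 through 28 July 2012; done 26 July 2012 — within the window.
Step 4: the window is 22–52 days after 26 July 2012 (when the auditor's consent is delivered), so 17 August 2012 through 16 September 2012; done 14 September 2012, which is between those dates.
Step 5: 10 days after 14 September 2012 (when the website notice is posted) is 24 September 2012; 15 September 2012 is within that limit.
Step 6: the earliest permitted date is 38 days after 16 October 2012 (end of the 31-day hold period, which began when the posting confirmation is filed on 15 September 2012), i.e. 23 November 2012; done 20 November 2012 — 3 days too early.
That is the first point of non-compliance.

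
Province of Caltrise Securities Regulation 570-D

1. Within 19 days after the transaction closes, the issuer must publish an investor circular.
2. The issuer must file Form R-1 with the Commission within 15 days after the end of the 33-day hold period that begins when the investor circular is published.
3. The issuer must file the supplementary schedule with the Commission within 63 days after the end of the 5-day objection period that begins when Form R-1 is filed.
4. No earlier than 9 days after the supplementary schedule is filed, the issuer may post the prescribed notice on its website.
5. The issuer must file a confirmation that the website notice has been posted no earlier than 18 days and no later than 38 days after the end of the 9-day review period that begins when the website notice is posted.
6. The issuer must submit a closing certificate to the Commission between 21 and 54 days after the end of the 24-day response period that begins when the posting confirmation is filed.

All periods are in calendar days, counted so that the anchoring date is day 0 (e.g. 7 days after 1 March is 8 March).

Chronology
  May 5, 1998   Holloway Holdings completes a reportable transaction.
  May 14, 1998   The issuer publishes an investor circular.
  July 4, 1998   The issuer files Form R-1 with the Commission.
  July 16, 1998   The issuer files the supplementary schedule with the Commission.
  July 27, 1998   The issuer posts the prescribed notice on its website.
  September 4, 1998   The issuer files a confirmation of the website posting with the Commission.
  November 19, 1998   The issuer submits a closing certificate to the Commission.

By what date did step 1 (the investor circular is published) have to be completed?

May 24, 1998

Step 1 runs from May 5, 1998, when the transaction closes. 19 days after May 5, 1998 is May 24, 1998.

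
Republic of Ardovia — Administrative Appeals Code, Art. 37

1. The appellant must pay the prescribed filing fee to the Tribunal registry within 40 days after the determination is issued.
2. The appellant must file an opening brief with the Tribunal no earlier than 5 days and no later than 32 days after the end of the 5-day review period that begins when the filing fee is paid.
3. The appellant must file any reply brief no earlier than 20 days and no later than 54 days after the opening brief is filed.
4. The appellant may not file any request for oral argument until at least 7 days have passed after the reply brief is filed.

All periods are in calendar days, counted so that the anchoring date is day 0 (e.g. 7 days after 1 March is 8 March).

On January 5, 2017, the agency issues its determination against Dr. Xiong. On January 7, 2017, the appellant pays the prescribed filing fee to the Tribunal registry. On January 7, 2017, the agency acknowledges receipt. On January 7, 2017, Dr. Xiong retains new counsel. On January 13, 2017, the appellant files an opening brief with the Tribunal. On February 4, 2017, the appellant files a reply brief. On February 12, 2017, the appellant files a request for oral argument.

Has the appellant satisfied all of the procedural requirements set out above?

Step 1 — counting 40 days from January 5, 2017 (when the determination is issued) gives a deadline of February 14, 2017; completed January 7, 2017, before the deadline.
Step 2 — 5 and 32 days from January 12, 2017 (end of the 5-day review period, which began when the filing fee is paid on January 7, 2017) are January 17, 2017 and February 13, 2017 respectively; January 13, 2017 is 4 days too early.
Later steps need not be reached.

No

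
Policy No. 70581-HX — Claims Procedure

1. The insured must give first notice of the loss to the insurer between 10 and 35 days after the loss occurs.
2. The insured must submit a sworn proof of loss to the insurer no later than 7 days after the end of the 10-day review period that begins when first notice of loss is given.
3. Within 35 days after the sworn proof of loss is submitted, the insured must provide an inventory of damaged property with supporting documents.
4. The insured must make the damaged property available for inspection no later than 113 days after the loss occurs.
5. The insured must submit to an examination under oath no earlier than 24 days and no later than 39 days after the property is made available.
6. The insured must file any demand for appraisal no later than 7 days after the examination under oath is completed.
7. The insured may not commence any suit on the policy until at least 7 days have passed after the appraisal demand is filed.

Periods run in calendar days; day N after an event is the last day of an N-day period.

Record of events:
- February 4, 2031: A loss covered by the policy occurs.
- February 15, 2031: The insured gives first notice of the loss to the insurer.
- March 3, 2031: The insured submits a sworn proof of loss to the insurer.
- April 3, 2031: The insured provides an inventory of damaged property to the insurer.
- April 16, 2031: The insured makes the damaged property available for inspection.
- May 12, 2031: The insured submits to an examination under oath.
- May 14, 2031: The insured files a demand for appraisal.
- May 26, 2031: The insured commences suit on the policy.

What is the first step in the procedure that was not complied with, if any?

None — every step was satisfied

Step 1: the window is 10–35 days after February 4, 2031 (when the loss occurs), so February 14, 2031 through March 11, 2031; done February 15, 2031, which is between those dates.
Step 2: 7 days after February 25, 2031 (end of the 10-day review period, which began when first notice of loss is given on February 15, 2031) is March 4, 2031; completed March 3, 2031, before the deadline.
Step 3: 35 days after March 3, 2031 (when the sworn proof of loss is submitted) is April 7, 2031; completed April 3, 2031, before the deadline.
Step 4: 113 days after February 4, 2031 (when the loss occurs) is May 28, 2031; done April 16, 2031 — timely.
Step 5: the window is 24–39 days after April 16, 2031 (when the property is made available), so May 10, 2031 through May 25, 2031; May 12, 2031 falls inside that range.
Step 6: 7 days after May 12, 2031 (when the examination under oath is completed) is May 19, 2031; completed May 14, 2031, before the deadline.
Step 7: the earliest permitted date is 7 days after May 14, 2031 (when the appraisal demand is filed), i.e. May 21, 2031; done May 26, 2031, after the minimum wait.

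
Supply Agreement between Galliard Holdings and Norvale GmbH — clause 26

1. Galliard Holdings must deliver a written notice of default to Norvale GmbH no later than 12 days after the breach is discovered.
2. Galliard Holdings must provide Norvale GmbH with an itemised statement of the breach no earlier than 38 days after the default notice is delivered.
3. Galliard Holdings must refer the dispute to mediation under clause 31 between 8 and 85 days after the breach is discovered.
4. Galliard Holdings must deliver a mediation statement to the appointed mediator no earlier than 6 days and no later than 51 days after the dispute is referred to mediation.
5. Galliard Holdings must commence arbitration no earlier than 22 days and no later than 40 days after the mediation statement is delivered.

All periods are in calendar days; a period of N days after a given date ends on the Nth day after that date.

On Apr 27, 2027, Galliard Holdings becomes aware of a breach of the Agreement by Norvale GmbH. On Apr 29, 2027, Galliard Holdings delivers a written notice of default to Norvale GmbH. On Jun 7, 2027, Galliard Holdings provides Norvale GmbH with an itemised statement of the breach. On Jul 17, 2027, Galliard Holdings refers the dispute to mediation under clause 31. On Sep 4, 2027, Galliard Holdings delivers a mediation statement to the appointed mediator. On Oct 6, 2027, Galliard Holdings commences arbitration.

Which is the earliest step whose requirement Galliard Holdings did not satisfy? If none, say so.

Step 1: 12 days after Apr 27, 2027 (when the breach is discovered) is May 9, 2027; Apr 29, 2027 is within that limit.
Step 2: the earliest permitted date is 38 days after Apr 29, 2027 (when the default notice is delivered), i.e. Jun 6, 2027; done Jun 7, 2027, after the minimum wait.
Step 3: the window is 8–85 days after Apr 27, 2027 (when the breach is discovered), so May 5, 2027 through Jul 21, 2027; done Jul 17, 2027 — within the window.
Step 4: the window is 6–51 days after Jul 17, 2027 (when the dispute is referred to mediation), so Jul 23, 2027 through Sep 6, 2027; Sep 4, 2027 falls inside that range.
Step 5: the window is 22–40 days after Sep 4, 2027 (when the mediation statement is delivered), so Sep 26, 2027 through Oct 14, 2027; done Oct 6, 2027 — within the window.

None — every step was satisfied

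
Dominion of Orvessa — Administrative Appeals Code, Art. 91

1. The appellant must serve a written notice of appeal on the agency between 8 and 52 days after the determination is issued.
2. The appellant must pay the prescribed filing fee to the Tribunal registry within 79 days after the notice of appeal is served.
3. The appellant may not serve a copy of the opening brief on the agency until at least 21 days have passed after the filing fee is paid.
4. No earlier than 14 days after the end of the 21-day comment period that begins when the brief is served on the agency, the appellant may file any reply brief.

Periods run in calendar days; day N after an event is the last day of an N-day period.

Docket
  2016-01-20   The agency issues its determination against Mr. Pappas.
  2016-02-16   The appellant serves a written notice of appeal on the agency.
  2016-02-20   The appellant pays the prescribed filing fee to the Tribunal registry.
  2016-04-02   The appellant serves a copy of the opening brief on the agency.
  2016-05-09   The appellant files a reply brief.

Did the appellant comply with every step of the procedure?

Yes

(1) the permitted window runs from 2016-01-20 + 8 = 2016-01-28 to 2016-01-20 + 52 = 2016-03-12; done 2016-02-16 — within the window.
(2) due by 2016-02-16 + 79 days = 2016-05-05; 2016-02-20 is within that limit.
(3) permitted from 2016-02-20 + 21 days = 2016-03-12 onward; done 2016-04-02 — permitted.
(4) permitted from 2016-04-23 + 14 days = 2016-05-07 onward; 2016-05-09 is on or after that date.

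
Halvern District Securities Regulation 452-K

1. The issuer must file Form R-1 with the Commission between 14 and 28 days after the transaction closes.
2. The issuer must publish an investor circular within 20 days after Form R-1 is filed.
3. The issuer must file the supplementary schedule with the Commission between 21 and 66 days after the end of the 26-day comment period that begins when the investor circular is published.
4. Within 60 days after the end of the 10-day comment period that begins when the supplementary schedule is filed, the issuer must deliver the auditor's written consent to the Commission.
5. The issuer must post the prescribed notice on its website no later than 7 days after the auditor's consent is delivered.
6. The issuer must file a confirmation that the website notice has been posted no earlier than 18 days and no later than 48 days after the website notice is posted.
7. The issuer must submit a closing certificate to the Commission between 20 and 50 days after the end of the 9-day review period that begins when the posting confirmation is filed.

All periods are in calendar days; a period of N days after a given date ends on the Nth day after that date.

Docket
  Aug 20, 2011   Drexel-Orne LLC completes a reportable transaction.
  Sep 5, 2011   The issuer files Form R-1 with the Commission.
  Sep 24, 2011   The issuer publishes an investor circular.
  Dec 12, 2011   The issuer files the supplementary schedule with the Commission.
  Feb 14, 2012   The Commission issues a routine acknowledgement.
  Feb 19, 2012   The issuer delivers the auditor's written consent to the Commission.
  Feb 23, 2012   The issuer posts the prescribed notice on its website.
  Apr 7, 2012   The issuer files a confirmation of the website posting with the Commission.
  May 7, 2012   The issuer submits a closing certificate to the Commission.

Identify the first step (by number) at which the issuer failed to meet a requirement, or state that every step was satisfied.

None — every step was satisfied

Step 1: the window is 14–28 days after Aug 20, 2011 (when the transaction closes), so Sep 3, 2011 through Sep 17, 2011; Sep 5, 2011 falls inside that range.
Step 2: 20 days after Sep 5, 2011 (when Form R-1 is filed) is Sep 25, 2011; completed Sep 24, 2011, before the deadline.
Step 3: the window is 21–66 days after Oct 20, 2011 (end of the 26-day comment period, which began when the investor circular is published on Sep 24, 2011), so Nov 10, 2011 through Dec 25, 2011; Dec 12, 2011 falls inside that range.
Step 4: 60 days after Dec 22, 2011 (end of the 10-day comment period, which began when the supplementary schedule is filed on Dec 12, 2011) is Feb 20, 2012; done Feb 19, 2012 — timely.
Step 5: 7 days after Feb 19, 2012 (when the auditor's consent is delivered) is Feb 26, 2012; done Feb 23, 2012 — timely.
Step 6: the window is 18–48 days after Feb 23, 2012 (when the website notice is posted), so Mar 12, 2012 through Apr 11, 2012; done Apr 7, 2012 — within the window.
Step 7: the window is 20–50 days after Apr 16, 2012 (end of the 9-day review period, which began when the posting confirmation is filed on Apr 7, 2012), so May 6, 2012 through Jun 5, 2012; May 7, 2012 falls inside that range.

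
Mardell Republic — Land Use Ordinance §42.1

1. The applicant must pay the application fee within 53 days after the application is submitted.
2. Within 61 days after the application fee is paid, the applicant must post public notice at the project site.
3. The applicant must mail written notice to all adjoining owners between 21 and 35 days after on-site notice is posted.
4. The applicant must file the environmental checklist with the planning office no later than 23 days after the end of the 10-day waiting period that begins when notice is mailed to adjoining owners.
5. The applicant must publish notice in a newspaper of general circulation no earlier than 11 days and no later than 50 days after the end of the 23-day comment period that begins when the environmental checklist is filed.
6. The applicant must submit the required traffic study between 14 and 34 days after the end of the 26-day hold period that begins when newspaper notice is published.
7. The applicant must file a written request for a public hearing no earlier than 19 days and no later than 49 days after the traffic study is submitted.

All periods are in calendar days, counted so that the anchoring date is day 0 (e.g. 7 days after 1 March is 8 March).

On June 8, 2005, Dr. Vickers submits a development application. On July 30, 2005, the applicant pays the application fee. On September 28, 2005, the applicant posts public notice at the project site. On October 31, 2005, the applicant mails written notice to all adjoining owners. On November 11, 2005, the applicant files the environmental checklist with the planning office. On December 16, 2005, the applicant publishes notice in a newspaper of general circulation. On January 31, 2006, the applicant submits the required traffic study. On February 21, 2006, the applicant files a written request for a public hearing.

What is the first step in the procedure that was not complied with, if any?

Step 1: 53 days after June 8, 2005 (when the application is submitted) is July 31, 2005; July 30, 2005 is within that limit.
Step 2: 61 days after July 30, 2005 (when the application fee is paid) is September 29, 2005; September 28, 2005 is within that limit.
Step 3: the window is 21–35 days after September 28, 2005 (when on-site notice is posted), so October 19, 2005 through November 2, 2005; done October 31, 2005, which is between those dates.
Step 4: 23 days after November 10, 2005 (end of the 10-day waiting period, which began when notice is mailed to adjoining owners on October 31, 2005) is December 3, 2005; completed November 11, 2005, before the deadline.
Step 5: the window is 11–50 days after December 4, 2005 (end of the 23-day comment period, which began when the environmental checklist is filed on November 11, 2005), so December 15, 2005 through January 23, 2006; done December 16, 2005, which is between those dates.
Step 6: the window is 14–34 days after January 11, 2006 (end of the 26-day hold period, which began when newspaper notice is published on December 16, 2005), so January 25, 2006 through February 14, 2006; done January 31, 2006, which is between those dates.
Step 7: the window is 19–49 days after January 31, 2006 (when the traffic study is submitted), so February 19, 2006 through March 21, 2006; February 21, 2006 falls inside that range.

None — every step was satisfied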